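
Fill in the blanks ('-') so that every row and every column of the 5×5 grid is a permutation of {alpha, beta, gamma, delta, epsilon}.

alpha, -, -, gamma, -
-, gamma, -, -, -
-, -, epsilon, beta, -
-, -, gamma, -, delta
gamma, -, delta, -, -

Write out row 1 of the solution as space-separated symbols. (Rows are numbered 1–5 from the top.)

Cell (r1,c3): row 1 has {alpha,gamma}; column 3 has {gamma,delta,epsilon} → beta.
Cell (r1,c5): row 1 has {alpha,beta,gamma}; column 5 has {delta} → epsilon.
Cell (r2,c3): row 2 has {gamma}; column 3 has {beta,gamma,delta,epsilon} → alpha.
Cell (r2,c5): row 2 has {alpha,gamma}; column 5 has {delta,epsilon} → beta.
Cell (r3,c1): row 3 has {beta,epsilon}; column 1 has {alpha,gamma} → delta.
Cell (r3,c2): row 3 has {beta,delta,epsilon}; column 2 has {gamma} → alpha.
Cell (r3,c5): row 3 has {alpha,beta,delta,epsilon}; column 5 has {beta,delta,epsilon} → gamma.
Cell (r5,c5): row 5 has {gamma,delta}; column 5 has {beta,gamma,delta,epsilon} → alpha.
Cell (r1,c2): row 1 has {alpha,beta,gamma,epsilon}; column 2 has {alpha,gamma} → delta.

alpha delta beta gamma epsilon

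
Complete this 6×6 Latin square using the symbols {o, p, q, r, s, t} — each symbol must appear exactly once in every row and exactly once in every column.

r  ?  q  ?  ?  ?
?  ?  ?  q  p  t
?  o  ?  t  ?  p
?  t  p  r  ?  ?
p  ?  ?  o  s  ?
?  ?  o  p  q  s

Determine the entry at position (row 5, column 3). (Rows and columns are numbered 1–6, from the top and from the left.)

(r1,c4) = s
(r1,c6) = o
(r3,c5) = r
(r4,c5) = o
(r4,c6) = q
(r5,c6) = r
(r6,c1) = t
(r6,c2) = r
(r1,c2) = p
(r1,c5) = t
(r2,c2) = s
(r2,c3) = r
(r3,c3) = s
(r4,c1) = s
(r5,c2) = q
(r5,c3) = t

t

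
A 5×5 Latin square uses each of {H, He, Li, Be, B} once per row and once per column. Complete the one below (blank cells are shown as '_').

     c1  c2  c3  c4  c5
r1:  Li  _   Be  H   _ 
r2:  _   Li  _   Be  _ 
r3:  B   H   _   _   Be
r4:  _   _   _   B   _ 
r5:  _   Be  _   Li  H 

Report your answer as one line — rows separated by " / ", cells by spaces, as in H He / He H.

Li B Be H He / H Li He Be B / B H Li He Be / Be He H B Li / He Be B Li H

(r3,c4) = He
(r4,c2) = He
(r4,c5) = Li
(r5,c1) = He
(r5,c3) = B
(r1,c2) = B
(r1,c5) = He
(r2,c1) = H
(r2,c3) = He
(r2,c5) = B
(r3,c3) = Li
(r4,c1) = Be
(r4,c3) = H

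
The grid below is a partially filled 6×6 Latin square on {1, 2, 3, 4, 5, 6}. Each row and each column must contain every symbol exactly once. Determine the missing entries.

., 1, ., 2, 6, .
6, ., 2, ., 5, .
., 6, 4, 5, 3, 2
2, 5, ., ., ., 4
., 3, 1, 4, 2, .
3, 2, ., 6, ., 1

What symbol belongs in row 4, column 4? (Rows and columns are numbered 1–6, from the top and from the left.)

3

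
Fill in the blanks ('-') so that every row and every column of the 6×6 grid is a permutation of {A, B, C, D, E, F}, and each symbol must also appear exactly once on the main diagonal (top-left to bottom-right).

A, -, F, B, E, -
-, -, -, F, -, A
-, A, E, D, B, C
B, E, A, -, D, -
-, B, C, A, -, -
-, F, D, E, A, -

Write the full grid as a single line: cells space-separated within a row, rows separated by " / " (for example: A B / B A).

A C F B E D / E D B F C A / F A E D B C / B E A C D F / D B C A F E / C F D E A B

At row 1, column 6: row 1 has {A,B,E,F}; column 6 has {A,C}; that leaves D.
At row 2, column 3: row 2 has {A,F}; column 3 has {A,C,D,E,F}; that leaves B.
At row 2, column 5: row 2 has {A,B,F}; column 5 has {A,B,D,E}; that leaves C.
At row 3, column 1: row 3 has {A,B,C,D,E}; column 1 has {A,B}; that leaves F.
At row 4, column 4: row 4 has {A,B,D,E}; column 4 has {A,B,D,E,F}; the diagonal has {A,E}; that leaves C.
At row 4, column 6: row 4 has {A,B,C,D,E}; column 6 has {A,C,D}; that leaves F.
At row 5, column 5: row 5 has {A,B,C}; column 5 has {A,B,C,D,E}; the diagonal has {A,C,E}; that leaves F.
At row 5, column 6: row 5 has {A,B,C,F}; column 6 has {A,C,D,F}; that leaves E.
At row 6, column 1: row 6 has {A,D,E,F}; column 1 has {A,B,F}; that leaves C.
At row 6, column 6: row 6 has {A,C,D,E,F}; column 6 has {A,C,D,E,F}; the diagonal has {A,C,E,F}; that leaves B.
At row 1, column 2: row 1 has {A,B,D,E,F}; column 2 has {A,B,E,F}; that leaves C.
At row 2, column 2: row 2 has {A,B,C,F}; column 2 has {A,B,C,E,F}; the diagonal has {A,B,C,E,F}; that leaves D.
At row 5, column 1: row 5 has {A,B,C,E,F}; column 1 has {A,B,C,F}; that leaves D.
At row 2, column 1: row 2 has {A,B,C,D,F}; column 1 has {A,B,C,D,F}; that leaves E.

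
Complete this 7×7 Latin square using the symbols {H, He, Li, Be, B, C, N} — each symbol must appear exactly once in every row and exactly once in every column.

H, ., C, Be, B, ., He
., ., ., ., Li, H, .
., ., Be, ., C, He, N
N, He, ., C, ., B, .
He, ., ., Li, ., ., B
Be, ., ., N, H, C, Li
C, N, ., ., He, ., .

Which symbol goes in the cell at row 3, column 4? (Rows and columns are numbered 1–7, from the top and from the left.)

B

(r1,c2) = Li
(r1,c6) = N
(r2,c1) = B
(r2,c4) = He
(r3,c1) = Li
(r4,c5) = Be
(r4,c7) = H
(r5,c5) = N
(r5,c6) = Be
(r6,c2) = B
(r6,c3) = He
(r7,c6) = Li
(r7,c7) = Be
(r2,c3) = N
(r2,c7) = C
(r3,c2) = H
(r3,c4) = B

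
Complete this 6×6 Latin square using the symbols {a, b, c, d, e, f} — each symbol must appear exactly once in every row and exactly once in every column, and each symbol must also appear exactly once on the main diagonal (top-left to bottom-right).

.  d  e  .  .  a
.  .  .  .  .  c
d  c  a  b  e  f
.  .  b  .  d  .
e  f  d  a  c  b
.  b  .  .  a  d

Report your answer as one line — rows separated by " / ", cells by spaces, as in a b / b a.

(r2,c2) = e
(r2,c3) = f
(r2,c4) = d
(r2,c5) = b
(r4,c2) = a
(r4,c4) = f
(r4,c6) = e
(r6,c3) = c
(r6,c4) = e
(r1,c1) = b
(r1,c4) = c
(r1,c5) = f
(r2,c1) = a
(r4,c1) = c
(r6,c1) = f

b d e c f a / a e f d b c / d c a b e f / c a b f d e / e f d a c b / f b c e a d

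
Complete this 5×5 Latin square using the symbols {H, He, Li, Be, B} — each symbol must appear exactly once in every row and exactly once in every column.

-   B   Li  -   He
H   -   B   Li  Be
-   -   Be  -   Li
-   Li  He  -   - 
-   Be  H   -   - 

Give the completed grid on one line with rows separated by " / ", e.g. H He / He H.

Be B Li H He / H He B Li Be / He H Be B Li / B Li He Be H / Li Be H He B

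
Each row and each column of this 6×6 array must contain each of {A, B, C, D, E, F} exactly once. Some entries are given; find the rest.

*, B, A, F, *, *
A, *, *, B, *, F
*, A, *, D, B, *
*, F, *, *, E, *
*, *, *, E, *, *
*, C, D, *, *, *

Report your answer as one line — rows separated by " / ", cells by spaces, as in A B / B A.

At row 5, column 2: row 5 has {E}; column 2 has {A,B,C,F}; that leaves D.
At row 6, column 4: row 6 has {C,D}; column 4 has {B,D,E,F}; that leaves A.
At row 6, column 5: row 6 has {A,C,D}; column 5 has {B,E}; that leaves F.
At row 2, column 2: row 2 has {A,B,F}; column 2 has {A,B,C,D,F}; that leaves E.
At row 2, column 3: row 2 has {A,B,E,F}; column 3 has {A,D}; that leaves C.
At row 2, column 5: row 2 has {A,B,C,E,F}; column 5 has {B,E,F}; that leaves D.
At row 4, column 3: row 4 has {E,F}; column 3 has {A,C,D}; that leaves B.
At row 4, column 4: row 4 has {B,E,F}; column 4 has {A,B,D,E,F}; that leaves C.
At row 5, column 3: row 5 has {D,E}; column 3 has {A,B,C,D}; that leaves F.
At row 1, column 5: row 1 has {A,B,F}; column 5 has {B,D,E,F}; that leaves C.
At row 3, column 3: row 3 has {A,B,D}; column 3 has {A,B,C,D,F}; that leaves E.
At row 3, column 6: row 3 has {A,B,D,E}; column 6 has {F}; that leaves C.
At row 4, column 1: row 4 has {B,C,E,F}; column 1 has {A}; that leaves D.
At row 4, column 6: row 4 has {B,C,D,E,F}; column 6 has {C,F}; that leaves A.
At row 5, column 5: row 5 has {D,E,F}; column 5 has {B,C,D,E,F}; that leaves A.
At row 5, column 6: row 5 has {A,D,E,F}; column 6 has {A,C,F}; that leaves B.
At row 6, column 6: row 6 has {A,C,D,F}; column 6 has {A,B,C,F}; that leaves E.
At row 1, column 1: row 1 has {A,B,C,F}; column 1 has {A,D}; that leaves E.
At row 1, column 6: row 1 has {A,B,C,E,F}; column 6 has {A,B,C,E,F}; that leaves D.
At row 3, column 1: row 3 has {A,B,C,D,E}; column 1 has {A,D,E}; that leaves F.
At row 5, column 1: row 5 has {A,B,D,E,F}; column 1 has {A,D,E,F}; that leaves C.
At row 6, column 1: row 6 has {A,C,D,E,F}; column 1 has {A,C,D,E,F}; that leaves B.

E B A F C D / A E C B D F / F A E D B C / D F B C E A / C D F E A B / B C D A F E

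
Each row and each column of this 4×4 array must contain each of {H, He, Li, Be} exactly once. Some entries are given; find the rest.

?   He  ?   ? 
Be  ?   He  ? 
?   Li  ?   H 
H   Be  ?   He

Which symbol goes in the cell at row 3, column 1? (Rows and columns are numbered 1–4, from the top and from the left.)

He

row 1 has {He}; column 1 has {H,Be} — only Li is left for (r1,c1).
row 1 has {He,Li}; column 4 has {H,He} — only Be is left for (r1,c4).
row 2 has {He,Be}; column 2 has {He,Li,Be} — only H is left for (r2,c2).
row 2 has {H,He,Be}; column 4 has {H,He,Be} — only Li is left for (r2,c4).
row 3 has {H,Li}; column 1 has {H,Li,Be} — only He is left for (r3,c1).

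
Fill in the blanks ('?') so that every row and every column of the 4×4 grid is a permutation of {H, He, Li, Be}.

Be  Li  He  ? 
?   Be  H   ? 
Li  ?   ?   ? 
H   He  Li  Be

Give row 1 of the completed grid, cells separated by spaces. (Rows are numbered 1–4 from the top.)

At row 1, column 4: row 1 has {He,Li,Be}; column 4 has {Be}; that leaves H.

Be Li He H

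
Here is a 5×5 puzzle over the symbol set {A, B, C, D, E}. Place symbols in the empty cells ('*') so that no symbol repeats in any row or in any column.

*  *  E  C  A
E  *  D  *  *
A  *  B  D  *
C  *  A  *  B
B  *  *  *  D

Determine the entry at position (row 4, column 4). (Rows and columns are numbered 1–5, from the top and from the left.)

E

(r1,c1): row 1 has {A,C,E}; column 1 has {A,B,C,E}, so it must be D.
(r1,c2): row 1 has {A,C,D,E}; column 2 is empty so far, so it must be B.
(r2,c5): row 2 has {D,E}; column 5 has {A,B,D}, so it must be C.
(r3,c5): row 3 has {A,B,D}; column 5 has {A,B,C,D}, so it must be E.
(r4,c4): row 4 has {A,B,C}; column 4 has {C,D}, so it must be E.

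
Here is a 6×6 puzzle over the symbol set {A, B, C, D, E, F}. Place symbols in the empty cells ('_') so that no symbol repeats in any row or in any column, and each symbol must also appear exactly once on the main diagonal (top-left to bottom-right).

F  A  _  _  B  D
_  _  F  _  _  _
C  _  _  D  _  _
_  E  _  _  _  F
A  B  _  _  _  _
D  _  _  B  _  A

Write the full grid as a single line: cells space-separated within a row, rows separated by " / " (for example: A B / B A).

F A C E B D / E D F A C B / C F B D A E / B E A C D F / A B D F E C / D C E B F A

(r3,c2) = F
(r4,c1) = B
(r4,c4) = C
(r6,c2) = C
(r6,c3) = E
(r6,c5) = F
(r1,c3) = C
(r1,c4) = E
(r2,c1) = E
(r2,c2) = D
(r2,c4) = A
(r2,c5) = C
(r2,c6) = B
(r3,c3) = B
(r3,c6) = E
(r5,c3) = D
(r5,c4) = F
(r5,c5) = E
(r5,c6) = C
(r3,c5) = A
(r4,c3) = A
(r4,c5) = D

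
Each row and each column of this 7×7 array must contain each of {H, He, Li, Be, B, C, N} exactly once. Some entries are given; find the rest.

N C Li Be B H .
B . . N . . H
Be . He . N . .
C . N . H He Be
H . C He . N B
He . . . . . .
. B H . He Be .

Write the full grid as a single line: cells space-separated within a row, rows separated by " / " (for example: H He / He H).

(r1,c7) = He
(r2,c3) = Be
(r4,c2) = Li
(r4,c4) = B
(r5,c2) = Be
(r5,c5) = Li
(r6,c3) = B
(r7,c1) = Li
(r7,c4) = C
(r7,c7) = N
(r2,c2) = He
(r2,c5) = C
(r2,c6) = Li
(r3,c2) = H
(r3,c4) = Li
(r3,c7) = C
(r6,c2) = N
(r6,c4) = H
(r6,c5) = Be
(r6,c6) = C
(r6,c7) = Li
(r3,c6) = B

N C Li Be B H He / B He Be N C Li H / Be H He Li N B C / C Li N B H He Be / H Be C He Li N B / He N B H Be C Li / Li B H C He Be N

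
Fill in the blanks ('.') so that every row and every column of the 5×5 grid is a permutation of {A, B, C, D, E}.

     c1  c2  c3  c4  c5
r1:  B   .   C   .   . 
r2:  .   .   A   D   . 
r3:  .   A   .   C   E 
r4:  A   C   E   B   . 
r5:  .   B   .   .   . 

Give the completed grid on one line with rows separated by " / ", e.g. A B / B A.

(r2,c2) = E
(r3,c1) = D
(r3,c3) = B
(r4,c5) = D
(r5,c3) = D
(r1,c2) = D
(r1,c5) = A
(r2,c1) = C
(r2,c5) = B
(r5,c1) = E
(r5,c4) = A
(r5,c5) = C
(r1,c4) = E

B D C E A / C E A D B / D A B C E / A C E B D / E B D A C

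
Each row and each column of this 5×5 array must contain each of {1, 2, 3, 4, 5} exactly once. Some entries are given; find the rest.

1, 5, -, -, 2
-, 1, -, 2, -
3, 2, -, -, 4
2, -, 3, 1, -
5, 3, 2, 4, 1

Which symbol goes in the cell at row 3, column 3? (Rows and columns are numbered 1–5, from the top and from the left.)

(r1,c3) = 4
(r1,c4) = 3
(r2,c1) = 4
(r2,c3) = 5
(r2,c5) = 3
(r3,c3) = 1

1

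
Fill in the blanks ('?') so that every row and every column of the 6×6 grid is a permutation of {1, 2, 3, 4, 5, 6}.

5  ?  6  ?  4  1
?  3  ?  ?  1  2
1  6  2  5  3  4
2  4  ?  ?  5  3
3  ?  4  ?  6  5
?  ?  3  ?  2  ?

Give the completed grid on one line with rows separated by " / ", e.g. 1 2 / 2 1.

5 2 6 3 4 1 / 6 3 5 4 1 2 / 1 6 2 5 3 4 / 2 4 1 6 5 3 / 3 1 4 2 6 5 / 4 5 3 1 2 6

At row 1, column 2: row 1 has {1,4,5,6}; column 2 has {3,4,6}; that leaves 2.
At row 1, column 4: row 1 has {1,2,4,5,6}; column 4 has {5}; that leaves 3.
At row 2, column 3: row 2 has {1,2,3}; column 3 has {2,3,4,6}; that leaves 5.
At row 4, column 3: row 4 has {2,3,4,5}; column 3 has {2,3,4,5,6}; that leaves 1.
At row 4, column 4: row 4 has {1,2,3,4,5}; column 4 has {3,5}; that leaves 6.
At row 5, column 2: row 5 has {3,4,5,6}; column 2 has {2,3,4,6}; that leaves 1.
At row 5, column 4: row 5 has {1,3,4,5,6}; column 4 has {3,5,6}; that leaves 2.
At row 6, column 2: row 6 has {2,3}; column 2 has {1,2,3,4,6}; that leaves 5.
At row 6, column 6: row 6 has {2,3,5}; column 6 has {1,2,3,4,5}; that leaves 6.
At row 2, column 4: row 2 has {1,2,3,5}; column 4 has {2,3,5,6}; that leaves 4.
At row 6, column 1: row 6 has {2,3,5,6}; column 1 has {1,2,3,5}; that leaves 4.
At row 6, column 4: row 6 has {2,3,4,5,6}; column 4 has {2,3,4,5,6}; that leaves 1.
At row 2, column 1: row 2 has {1,2,3,4,5}; column 1 has {1,2,3,4,5}; that leaves 6.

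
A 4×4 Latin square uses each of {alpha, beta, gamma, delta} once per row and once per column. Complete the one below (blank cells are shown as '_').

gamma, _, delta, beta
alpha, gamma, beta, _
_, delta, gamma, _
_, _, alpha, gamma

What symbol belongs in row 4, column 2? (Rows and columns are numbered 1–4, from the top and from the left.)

beta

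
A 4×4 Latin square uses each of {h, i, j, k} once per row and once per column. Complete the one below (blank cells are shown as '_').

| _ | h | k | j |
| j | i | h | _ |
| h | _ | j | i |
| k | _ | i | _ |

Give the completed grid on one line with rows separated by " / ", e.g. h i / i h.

Cell (r1,c1): row 1 has {h,j,k}; column 1 has {h,j,k} → i.
Cell (r2,c4): row 2 has {h,i,j}; column 4 has {i,j} → k.
Cell (r3,c2): row 3 has {h,i,j}; column 2 has {h,i} → k.
Cell (r4,c2): row 4 has {i,k}; column 2 has {h,i,k} → j.
Cell (r4,c4): row 4 has {i,j,k}; column 4 has {i,j,k} → h.

i h k j / j i h k / h k j i / k j i h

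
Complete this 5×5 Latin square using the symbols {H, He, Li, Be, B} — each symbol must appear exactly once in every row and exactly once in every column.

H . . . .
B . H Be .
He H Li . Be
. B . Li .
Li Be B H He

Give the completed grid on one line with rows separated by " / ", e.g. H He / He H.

H Li Be He B / B He H Be Li / He H Li B Be / Be B He Li H / Li Be B H He

At row 2, column 5: row 2 has {H,Be,B}; column 5 has {He,Be}; that leaves Li.
At row 3, column 4: row 3 has {H,He,Li,Be}; column 4 has {H,Li,Be}; that leaves B.
At row 4, column 1: row 4 has {Li,B}; column 1 has {H,He,Li,B}; that leaves Be.
At row 4, column 3: row 4 has {Li,Be,B}; column 3 has {H,Li,B}; that leaves He.
At row 4, column 5: row 4 has {He,Li,Be,B}; column 5 has {He,Li,Be}; that leaves H.
At row 1, column 3: row 1 has {H}; column 3 has {H,He,Li,B}; that leaves Be.
At row 1, column 4: row 1 has {H,Be}; column 4 has {H,Li,Be,B}; that leaves He.
At row 1, column 5: row 1 has {H,He,Be}; column 5 has {H,He,Li,Be}; that leaves B.
At row 2, column 2: row 2 has {H,Li,Be,B}; column 2 has {H,Be,B}; that leaves He.
At row 1, column 2: row 1 has {H,He,Be,B}; column 2 has {H,He,Be,B}; that leaves Li.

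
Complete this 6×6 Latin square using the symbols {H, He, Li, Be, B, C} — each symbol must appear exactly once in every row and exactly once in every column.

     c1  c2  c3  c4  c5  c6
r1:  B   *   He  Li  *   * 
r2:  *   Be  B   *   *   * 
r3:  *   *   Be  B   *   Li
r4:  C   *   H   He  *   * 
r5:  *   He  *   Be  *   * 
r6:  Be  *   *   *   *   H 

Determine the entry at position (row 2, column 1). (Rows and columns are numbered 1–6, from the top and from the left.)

(r6,c4) = C
(r2,c4) = H
(r6,c3) = Li
(r5,c3) = C
(r5,c6) = B
(r6,c2) = B
(r6,c5) = He
(r4,c2) = Li
(r4,c6) = Be
(r1,c6) = C
(r2,c6) = He
(r4,c5) = B
(r1,c2) = H
(r1,c5) = Be
(r2,c1) = Li

Li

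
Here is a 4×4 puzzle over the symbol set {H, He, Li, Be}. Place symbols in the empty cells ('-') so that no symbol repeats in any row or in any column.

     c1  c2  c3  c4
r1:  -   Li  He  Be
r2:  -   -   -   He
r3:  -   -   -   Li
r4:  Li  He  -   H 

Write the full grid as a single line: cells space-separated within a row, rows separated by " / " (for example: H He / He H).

H Li He Be / Be H Li He / He Be H Li / Li He Be H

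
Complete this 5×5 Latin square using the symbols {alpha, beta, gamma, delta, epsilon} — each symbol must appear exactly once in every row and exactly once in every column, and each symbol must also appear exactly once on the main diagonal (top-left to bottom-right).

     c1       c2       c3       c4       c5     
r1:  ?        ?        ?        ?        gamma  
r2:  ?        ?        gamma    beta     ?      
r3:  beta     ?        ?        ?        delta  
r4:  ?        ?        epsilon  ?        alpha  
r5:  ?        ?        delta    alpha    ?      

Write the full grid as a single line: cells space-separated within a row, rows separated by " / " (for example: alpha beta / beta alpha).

epsilon alpha beta delta gamma / alpha delta gamma beta epsilon / beta gamma alpha epsilon delta / delta beta epsilon gamma alpha / gamma epsilon delta alpha beta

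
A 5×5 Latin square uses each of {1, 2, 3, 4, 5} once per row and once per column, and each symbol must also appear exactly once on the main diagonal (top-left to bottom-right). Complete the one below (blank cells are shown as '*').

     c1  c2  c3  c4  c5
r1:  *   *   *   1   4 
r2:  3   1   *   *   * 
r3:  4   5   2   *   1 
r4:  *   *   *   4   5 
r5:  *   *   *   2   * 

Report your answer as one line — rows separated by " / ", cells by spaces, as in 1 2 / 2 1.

(r1,c1) = 5
(r1,c3) = 3
(r2,c4) = 5
(r2,c5) = 2
(r3,c4) = 3
(r4,c3) = 1
(r5,c1) = 1
(r5,c5) = 3
(r1,c2) = 2
(r2,c3) = 4
(r4,c1) = 2
(r4,c2) = 3
(r5,c2) = 4
(r5,c3) = 5

5 2 3 1 4 / 3 1 4 5 2 / 4 5 2 3 1 / 2 3 1 4 5 / 1 4 5 2 3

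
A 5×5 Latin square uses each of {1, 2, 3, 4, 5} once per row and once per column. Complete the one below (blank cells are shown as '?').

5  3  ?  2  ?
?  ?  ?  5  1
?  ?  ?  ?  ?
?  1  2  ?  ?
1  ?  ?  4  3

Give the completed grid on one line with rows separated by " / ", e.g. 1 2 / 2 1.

5 3 1 2 4 / 2 4 3 5 1 / 3 5 4 1 2 / 4 1 2 3 5 / 1 2 5 4 3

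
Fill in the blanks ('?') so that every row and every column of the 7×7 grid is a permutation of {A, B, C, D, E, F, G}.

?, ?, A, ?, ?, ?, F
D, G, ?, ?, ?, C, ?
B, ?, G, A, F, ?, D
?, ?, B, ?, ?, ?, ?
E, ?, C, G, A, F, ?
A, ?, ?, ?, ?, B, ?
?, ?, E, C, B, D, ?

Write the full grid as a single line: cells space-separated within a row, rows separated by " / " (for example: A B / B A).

C B A E D G F / D G F B E C A / B C G A F E D / G F B D C A E / E D C G A F B / A E D F G B C / F A E C B D G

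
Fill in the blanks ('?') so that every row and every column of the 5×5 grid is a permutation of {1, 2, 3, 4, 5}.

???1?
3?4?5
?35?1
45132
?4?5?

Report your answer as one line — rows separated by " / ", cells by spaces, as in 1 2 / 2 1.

Cell (r1,c2): row 1 has {1}; column 2 has {3,4,5} → 2.
Cell (r1,c3): row 1 has {1,2}; column 3 has {1,4,5} → 3.
Cell (r1,c5): row 1 has {1,2,3}; column 5 has {1,2,5} → 4.
Cell (r2,c2): row 2 has {3,4,5}; column 2 has {2,3,4,5} → 1.
Cell (r2,c4): row 2 has {1,3,4,5}; column 4 has {1,3,5} → 2.
Cell (r3,c1): row 3 has {1,3,5}; column 1 has {3,4} → 2.
Cell (r3,c4): row 3 has {1,2,3,5}; column 4 has {1,2,3,5} → 4.
Cell (r5,c1): row 5 has {4,5}; column 1 has {2,3,4} → 1.
Cell (r5,c3): row 5 has {1,4,5}; column 3 has {1,3,4,5} → 2.
Cell (r5,c5): row 5 has {1,2,4,5}; column 5 has {1,2,4,5} → 3.
Cell (r1,c1): row 1 has {1,2,3,4}; column 1 has {1,2,3,4} → 5.

5 2 3 1 4 / 3 1 4 2 5 / 2 3 5 4 1 / 4 5 1 3 2 / 1 4 2 5 3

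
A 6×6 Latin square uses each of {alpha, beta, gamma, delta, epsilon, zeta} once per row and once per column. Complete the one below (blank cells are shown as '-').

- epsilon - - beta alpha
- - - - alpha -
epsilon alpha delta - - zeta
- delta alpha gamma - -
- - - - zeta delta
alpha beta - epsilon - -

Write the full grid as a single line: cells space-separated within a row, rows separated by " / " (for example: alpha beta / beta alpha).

(r3,c4): row 3 has {alpha,delta,epsilon,zeta}; column 4 has {gamma,epsilon}, so it must be beta.
(r3,c5): row 3 has {alpha,beta,delta,epsilon,zeta}; column 5 has {alpha,beta,zeta}, so it must be gamma.
(r4,c5): row 4 has {alpha,gamma,delta}; column 5 has {alpha,beta,gamma,zeta}, so it must be epsilon.
(r4,c6): row 4 has {alpha,gamma,delta,epsilon}; column 6 has {alpha,delta,zeta}, so it must be beta.
(r5,c2): row 5 has {delta,zeta}; column 2 has {alpha,beta,delta,epsilon}, so it must be gamma.
(r5,c4): row 5 has {gamma,delta,zeta}; column 4 has {beta,gamma,epsilon}, so it must be alpha.
(r6,c5): row 6 has {alpha,beta,epsilon}; column 5 has {alpha,beta,gamma,epsilon,zeta}, so it must be delta.
(r6,c6): row 6 has {alpha,beta,delta,epsilon}; column 6 has {alpha,beta,delta,zeta}, so it must be gamma.
(r2,c2): row 2 has {alpha}; column 2 has {alpha,beta,gamma,delta,epsilon}, so it must be zeta.
(r2,c4): row 2 has {alpha,zeta}; column 4 has {alpha,beta,gamma,epsilon}, so it must be delta.
(r2,c6): row 2 has {alpha,delta,zeta}; column 6 has {alpha,beta,gamma,delta,zeta}, so it must be epsilon.
(r4,c1): row 4 has {alpha,beta,gamma,delta,epsilon}; column 1 has {alpha,epsilon}, so it must be zeta.
(r5,c1): row 5 has {alpha,gamma,delta,zeta}; column 1 has {alpha,epsilon,zeta}, so it must be beta.
(r5,c3): row 5 has {alpha,beta,gamma,delta,zeta}; column 3 has {alpha,delta}, so it must be epsilon.
(r6,c3): row 6 has {alpha,beta,gamma,delta,epsilon}; column 3 has {alpha,delta,epsilon}, so it must be zeta.
(r1,c3): row 1 has {alpha,beta,epsilon}; column 3 has {alpha,delta,epsilon,zeta}, so it must be gamma.
(r1,c4): row 1 has {alpha,beta,gamma,epsilon}; column 4 has {alpha,beta,gamma,delta,epsilon}, so it must be zeta.
(r2,c1): row 2 has {alpha,delta,epsilon,zeta}; column 1 has {alpha,beta,epsilon,zeta}, so it must be gamma.
(r2,c3): row 2 has {alpha,gamma,delta,epsilon,zeta}; column 3 has {alpha,gamma,delta,epsilon,zeta}, so it must be beta.
(r1,c1): row 1 has {alpha,beta,gamma,epsilon,zeta}; column 1 has {alpha,beta,gamma,epsilon,zeta}, so it must be delta.

delta epsilon gamma zeta beta alpha / gamma zeta beta delta alpha epsilon / epsilon alpha delta beta gamma zeta / zeta delta alpha gamma epsilon beta / beta gamma epsilon alpha zeta delta / alpha beta zeta epsilon delta gamma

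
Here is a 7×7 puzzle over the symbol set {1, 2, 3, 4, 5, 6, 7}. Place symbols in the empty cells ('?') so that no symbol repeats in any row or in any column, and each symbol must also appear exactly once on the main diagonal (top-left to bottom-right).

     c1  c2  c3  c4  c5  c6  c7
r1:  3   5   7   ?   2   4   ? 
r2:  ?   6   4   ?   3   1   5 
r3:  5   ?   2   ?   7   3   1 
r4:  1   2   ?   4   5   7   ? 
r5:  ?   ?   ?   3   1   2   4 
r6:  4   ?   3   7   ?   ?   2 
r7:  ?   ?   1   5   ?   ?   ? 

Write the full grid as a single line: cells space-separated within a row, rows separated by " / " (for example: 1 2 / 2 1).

3 5 7 1 2 4 6 / 7 6 4 2 3 1 5 / 5 4 2 6 7 3 1 / 1 2 6 4 5 7 3 / 6 7 5 3 1 2 4 / 4 1 3 7 6 5 2 / 2 3 1 5 4 6 7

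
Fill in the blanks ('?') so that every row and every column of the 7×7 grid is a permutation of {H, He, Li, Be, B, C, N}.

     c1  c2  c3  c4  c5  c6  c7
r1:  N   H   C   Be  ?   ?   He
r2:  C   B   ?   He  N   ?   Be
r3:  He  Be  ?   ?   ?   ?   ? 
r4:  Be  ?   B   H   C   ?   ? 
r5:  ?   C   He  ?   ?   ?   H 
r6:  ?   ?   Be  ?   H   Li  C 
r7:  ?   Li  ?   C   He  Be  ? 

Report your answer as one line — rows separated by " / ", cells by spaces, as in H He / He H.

row 1 has {H,He,Be,C,N}; column 6 has {Li,Be} — only B is left for (r1,c6).
row 2 has {He,Be,B,C,N}; column 6 has {Li,Be,B} — only H is left for (r2,c6).
row 5 has {H,He,C}; column 6 has {H,Li,Be,B} — only N is left for (r5,c6).
row 6 has {H,Li,Be,C}; column 1 has {He,Be,C,N} — only B is left for (r6,c1).
row 6 has {H,Li,Be,B,C}; column 4 has {H,He,Be,C} — only N is left for (r6,c4).
row 7 has {He,Li,Be,C}; column 1 has {He,Be,B,C,N} — only H is left for (r7,c1).
row 7 has {H,He,Li,Be,C}; column 3 has {He,Be,B,C} — only N is left for (r7,c3).
row 7 has {H,He,Li,Be,C,N}; column 7 has {H,He,Be,C} — only B is left for (r7,c7).
row 1 has {H,He,Be,B,C,N}; column 5 has {H,He,C,N} — only Li is left for (r1,c5).
row 2 has {H,He,Be,B,C,N}; column 3 has {He,Be,B,C,N} — only Li is left for (r2,c3).
row 3 has {He,Be}; column 3 has {He,Li,Be,B,C,N} — only H is left for (r3,c3).
row 3 has {H,He,Be}; column 5 has {H,He,Li,C,N} — only B is left for (r3,c5).
row 3 has {H,He,Be,B}; column 6 has {H,Li,Be,B,N} — only C is left for (r3,c6).
row 4 has {H,Be,B,C}; column 6 has {H,Li,Be,B,C,N} — only He is left for (r4,c6).
row 5 has {H,He,C,N}; column 1 has {H,He,Be,B,C,N} — only Li is left for (r5,c1).
row 5 has {H,He,Li,C,N}; column 4 has {H,He,Be,C,N} — only B is left for (r5,c4).
row 5 has {H,He,Li,B,C,N}; column 5 has {H,He,Li,B,C,N} — only Be is left for (r5,c5).
row 6 has {H,Li,Be,B,C,N}; column 2 has {H,Li,Be,B,C} — only He is left for (r6,c2).
row 3 has {H,He,Be,B,C}; column 4 has {H,He,Be,B,C,N} — only Li is left for (r3,c4).
row 3 has {H,He,Li,Be,B,C}; column 7 has {H,He,Be,B,C} — only N is left for (r3,c7).
row 4 has {H,He,Be,B,C}; column 2 has {H,He,Li,Be,B,C} — only N is left for (r4,c2).
row 4 has {H,He,Be,B,C,N}; column 7 has {H,He,Be,B,C,N} — only Li is left for (r4,c7).

N H C Be Li B He / C B Li He N H Be / He Be H Li B C N / Be N B H C He Li / Li C He B Be N H / B He Be N H Li C / H Li N C He Be B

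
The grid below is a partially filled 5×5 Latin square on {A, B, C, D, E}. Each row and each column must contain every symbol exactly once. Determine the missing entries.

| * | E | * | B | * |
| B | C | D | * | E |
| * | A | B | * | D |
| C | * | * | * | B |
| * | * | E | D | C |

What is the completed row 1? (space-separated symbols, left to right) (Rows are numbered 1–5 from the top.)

D E C B A

row 1 has {B,E}; column 5 has {B,C,D,E} — only A is left for (r1,c5).
row 2 has {B,C,D,E}; column 4 has {B,D} — only A is left for (r2,c4).
row 3 has {A,B,D}; column 1 has {B,C} — only E is left for (r3,c1).
row 3 has {A,B,D,E}; column 4 has {A,B,D} — only C is left for (r3,c4).
row 4 has {B,C}; column 2 has {A,C,E} — only D is left for (r4,c2).
row 4 has {B,C,D}; column 3 has {B,D,E} — only A is left for (r4,c3).
row 4 has {A,B,C,D}; column 4 has {A,B,C,D} — only E is left for (r4,c4).
row 5 has {C,D,E}; column 1 has {B,C,E} — only A is left for (r5,c1).
row 5 has {A,C,D,E}; column 2 has {A,C,D,E} — only B is left for (r5,c2).
row 1 has {A,B,E}; column 1 has {A,B,C,E} — only D is left for (r1,c1).
row 1 has {A,B,D,E}; column 3 has {A,B,D,E} — only C is left for (r1,c3).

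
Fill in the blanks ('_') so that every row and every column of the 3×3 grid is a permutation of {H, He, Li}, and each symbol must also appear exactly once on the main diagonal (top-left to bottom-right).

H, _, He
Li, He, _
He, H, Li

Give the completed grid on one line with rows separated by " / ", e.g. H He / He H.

(r1,c2) = Li
(r2,c3) = H

H Li He / Li He H / He H Li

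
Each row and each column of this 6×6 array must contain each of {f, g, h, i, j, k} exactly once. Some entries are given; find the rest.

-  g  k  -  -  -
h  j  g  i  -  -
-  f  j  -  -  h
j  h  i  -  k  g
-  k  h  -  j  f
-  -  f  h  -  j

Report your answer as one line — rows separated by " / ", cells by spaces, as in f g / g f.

At row 1, column 6: row 1 has {g,k}; column 6 has {f,g,h,j}; that leaves i.
At row 2, column 5: row 2 has {g,h,i,j}; column 5 has {j,k}; that leaves f.
At row 2, column 6: row 2 has {f,g,h,i,j}; column 6 has {f,g,h,i,j}; that leaves k.
At row 4, column 4: row 4 has {g,h,i,j,k}; column 4 has {h,i}; that leaves f.
At row 5, column 4: row 5 has {f,h,j,k}; column 4 has {f,h,i}; that leaves g.
At row 6, column 2: row 6 has {f,h,j}; column 2 has {f,g,h,j,k}; that leaves i.
At row 6, column 5: row 6 has {f,h,i,j}; column 5 has {f,j,k}; that leaves g.
At row 1, column 1: row 1 has {g,i,k}; column 1 has {h,j}; that leaves f.
At row 1, column 4: row 1 has {f,g,i,k}; column 4 has {f,g,h,i}; that leaves j.
At row 1, column 5: row 1 has {f,g,i,j,k}; column 5 has {f,g,j,k}; that leaves h.
At row 3, column 4: row 3 has {f,h,j}; column 4 has {f,g,h,i,j}; that leaves k.
At row 3, column 5: row 3 has {f,h,j,k}; column 5 has {f,g,h,j,k}; that leaves i.
At row 5, column 1: row 5 has {f,g,h,j,k}; column 1 has {f,h,j}; that leaves i.
At row 6, column 1: row 6 has {f,g,h,i,j}; column 1 has {f,h,i,j}; that leaves k.
At row 3, column 1: row 3 has {f,h,i,j,k}; column 1 has {f,h,i,j,k}; that leaves g.

f g k j h i / h j g i f k / g f j k i h / j h i f k g / i k h g j f / k i f h g j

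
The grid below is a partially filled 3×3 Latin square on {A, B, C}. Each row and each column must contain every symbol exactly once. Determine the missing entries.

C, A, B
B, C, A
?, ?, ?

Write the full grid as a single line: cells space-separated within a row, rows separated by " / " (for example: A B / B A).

C A B / B C A / A B C

Cell (r3,c1): row 3 is empty so far; column 1 has {B,C} → A.
Cell (r3,c2): row 3 has {A}; column 2 has {A,C} → B.
Cell (r3,c3): row 3 has {A,B}; column 3 has {A,B} → C.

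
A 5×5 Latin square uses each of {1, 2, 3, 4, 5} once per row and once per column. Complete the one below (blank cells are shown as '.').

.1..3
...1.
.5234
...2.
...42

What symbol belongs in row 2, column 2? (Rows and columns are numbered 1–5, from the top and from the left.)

Cell (r1,c4): row 1 has {1,3}; column 4 has {1,2,3,4} → 5.
Cell (r2,c5): row 2 has {1}; column 5 has {2,3,4} → 5.
Cell (r3,c1): row 3 has {2,3,4,5}; column 1 is empty so far → 1.
Cell (r4,c5): row 4 has {2}; column 5 has {2,3,4,5} → 1.
Cell (r5,c2): row 5 has {2,4}; column 2 has {1,5} → 3.
Cell (r1,c3): row 1 has {1,3,5}; column 3 has {2} → 4.
Cell (r2,c3): row 2 has {1,5}; column 3 has {2,4} → 3.
Cell (r4,c2): row 4 has {1,2}; column 2 has {1,3,5} → 4.
Cell (r4,c3): row 4 has {1,2,4}; column 3 has {2,3,4} → 5.
Cell (r5,c1): row 5 has {2,3,4}; column 1 has {1} → 5.
Cell (r5,c3): row 5 has {2,3,4,5}; column 3 has {2,3,4,5} → 1.
Cell (r1,c1): row 1 has {1,3,4,5}; column 1 has {1,5} → 2.
Cell (r2,c1): row 2 has {1,3,5}; column 1 has {1,2,5} → 4.
Cell (r2,c2): row 2 has {1,3,4,5}; column 2 has {1,3,4,5} → 2.

2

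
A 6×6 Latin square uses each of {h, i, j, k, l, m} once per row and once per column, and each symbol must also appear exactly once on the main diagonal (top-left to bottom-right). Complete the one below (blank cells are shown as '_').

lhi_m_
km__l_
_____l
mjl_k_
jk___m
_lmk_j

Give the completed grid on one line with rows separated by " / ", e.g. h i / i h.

l h i j m k / k m j i l h / h i k m j l / m j l h k i / j k h l i m / i l m k h j

(r1,c4) = j
(r1,c6) = k
(r3,c2) = i
(r5,c3) = h
(r5,c5) = i
(r6,c5) = h
(r2,c3) = j
(r3,c1) = h
(r3,c3) = k
(r3,c4) = m
(r3,c5) = j
(r4,c4) = h
(r4,c6) = i
(r5,c4) = l
(r6,c1) = i
(r2,c4) = i
(r2,c6) = h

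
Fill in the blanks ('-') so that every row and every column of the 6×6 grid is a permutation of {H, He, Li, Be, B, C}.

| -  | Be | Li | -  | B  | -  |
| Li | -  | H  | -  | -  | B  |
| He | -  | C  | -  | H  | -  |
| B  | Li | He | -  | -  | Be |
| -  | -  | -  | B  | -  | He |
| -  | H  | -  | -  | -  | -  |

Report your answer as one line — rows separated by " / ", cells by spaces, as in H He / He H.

(r3,c2) = B
(r3,c6) = Li
(r4,c5) = C
(r5,c2) = C
(r5,c3) = Be
(r5,c5) = Li
(r6,c3) = B
(r6,c6) = C
(r1,c6) = H
(r2,c2) = He
(r2,c5) = Be
(r3,c4) = Be
(r4,c4) = H
(r5,c1) = H
(r6,c1) = Be
(r6,c5) = He
(r1,c1) = C
(r1,c4) = He
(r2,c4) = C
(r6,c4) = Li

C Be Li He B H / Li He H C Be B / He B C Be H Li / B Li He H C Be / H C Be B Li He / Be H B Li He C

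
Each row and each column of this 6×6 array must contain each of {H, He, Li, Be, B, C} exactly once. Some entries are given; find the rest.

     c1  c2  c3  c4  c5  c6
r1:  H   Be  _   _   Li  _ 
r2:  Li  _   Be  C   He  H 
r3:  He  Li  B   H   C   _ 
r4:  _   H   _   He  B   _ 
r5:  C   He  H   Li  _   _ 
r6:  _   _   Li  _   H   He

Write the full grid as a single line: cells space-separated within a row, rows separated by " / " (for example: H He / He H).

H Be He B Li C / Li B Be C He H / He Li B H C Be / Be H C He B Li / C He H Li Be B / B C Li Be H He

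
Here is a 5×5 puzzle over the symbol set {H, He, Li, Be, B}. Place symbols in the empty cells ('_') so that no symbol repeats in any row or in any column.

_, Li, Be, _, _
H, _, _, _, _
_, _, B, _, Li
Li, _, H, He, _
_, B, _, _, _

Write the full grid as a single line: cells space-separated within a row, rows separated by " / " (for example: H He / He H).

B Li Be H He / H He Li B Be / He H B Be Li / Li Be H He B / Be B He Li H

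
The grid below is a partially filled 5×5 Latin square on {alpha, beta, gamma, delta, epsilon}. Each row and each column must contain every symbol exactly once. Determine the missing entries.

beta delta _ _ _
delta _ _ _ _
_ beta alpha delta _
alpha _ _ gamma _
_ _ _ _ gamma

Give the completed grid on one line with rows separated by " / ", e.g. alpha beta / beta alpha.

At row 3, column 5: row 3 has {alpha,beta,delta}; column 5 has {gamma}; that leaves epsilon.
At row 4, column 2: row 4 has {alpha,gamma}; column 2 has {beta,delta}; that leaves epsilon.
At row 5, column 1: row 5 has {gamma}; column 1 has {alpha,beta,delta}; that leaves epsilon.
At row 5, column 2: row 5 has {gamma,epsilon}; column 2 has {beta,delta,epsilon}; that leaves alpha.
At row 5, column 4: row 5 has {alpha,gamma,epsilon}; column 4 has {gamma,delta}; that leaves beta.
At row 1, column 5: row 1 has {beta,delta}; column 5 has {gamma,epsilon}; that leaves alpha.
At row 2, column 2: row 2 has {delta}; column 2 has {alpha,beta,delta,epsilon}; that leaves gamma.
At row 2, column 5: row 2 has {gamma,delta}; column 5 has {alpha,gamma,epsilon}; that leaves beta.
At row 3, column 1: row 3 has {alpha,beta,delta,epsilon}; column 1 has {alpha,beta,delta,epsilon}; that leaves gamma.
At row 4, column 5: row 4 has {alpha,gamma,epsilon}; column 5 has {alpha,beta,gamma,epsilon}; that leaves delta.
At row 5, column 3: row 5 has {alpha,beta,gamma,epsilon}; column 3 has {alpha}; that leaves delta.
At row 1, column 4: row 1 has {alpha,beta,delta}; column 4 has {beta,gamma,delta}; that leaves epsilon.
At row 2, column 3: row 2 has {beta,gamma,delta}; column 3 has {alpha,delta}; that leaves epsilon.
At row 2, column 4: row 2 has {beta,gamma,delta,epsilon}; column 4 has {beta,gamma,delta,epsilon}; that leaves alpha.
At row 4, column 3: row 4 has {alpha,gamma,delta,epsilon}; column 3 has {alpha,delta,epsilon}; that leaves beta.
At row 1, column 3: row 1 has {alpha,beta,delta,epsilon}; column 3 has {alpha,beta,delta,epsilon}; that leaves gamma.

beta delta gamma epsilon alpha / delta gamma epsilon alpha beta / gamma beta alpha delta epsilon / alpha epsilon beta gamma delta / epsilon alpha delta beta gamma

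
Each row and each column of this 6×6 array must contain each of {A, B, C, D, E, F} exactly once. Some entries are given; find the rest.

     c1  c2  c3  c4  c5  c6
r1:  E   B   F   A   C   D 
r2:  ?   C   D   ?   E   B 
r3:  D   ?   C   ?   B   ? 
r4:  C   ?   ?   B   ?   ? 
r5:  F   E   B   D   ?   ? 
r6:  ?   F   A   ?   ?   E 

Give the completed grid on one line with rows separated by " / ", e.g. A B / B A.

(r2,c1): row 2 has {B,C,D,E}; column 1 has {C,D,E,F}, so it must be A.
(r2,c4): row 2 has {A,B,C,D,E}; column 4 has {A,B,D}, so it must be F.
(r3,c2): row 3 has {B,C,D}; column 2 has {B,C,E,F}, so it must be A.
(r3,c4): row 3 has {A,B,C,D}; column 4 has {A,B,D,F}, so it must be E.
(r3,c6): row 3 has {A,B,C,D,E}; column 6 has {B,D,E}, so it must be F.
(r4,c2): row 4 has {B,C}; column 2 has {A,B,C,E,F}, so it must be D.
(r4,c3): row 4 has {B,C,D}; column 3 has {A,B,C,D,F}, so it must be E.
(r4,c6): row 4 has {B,C,D,E}; column 6 has {B,D,E,F}, so it must be A.
(r5,c5): row 5 has {B,D,E,F}; column 5 has {B,C,E}, so it must be A.
(r5,c6): row 5 has {A,B,D,E,F}; column 6 has {A,B,D,E,F}, so it must be C.
(r6,c1): row 6 has {A,E,F}; column 1 has {A,C,D,E,F}, so it must be B.
(r6,c4): row 6 has {A,B,E,F}; column 4 has {A,B,D,E,F}, so it must be C.
(r6,c5): row 6 has {A,B,C,E,F}; column 5 has {A,B,C,E}, so it must be D.
(r4,c5): row 4 has {A,B,C,D,E}; column 5 has {A,B,C,D,E}, so it must be F.

E B F A C D / A C D F E B / D A C E B F / C D E B F A / F E B D A C / B F A C D E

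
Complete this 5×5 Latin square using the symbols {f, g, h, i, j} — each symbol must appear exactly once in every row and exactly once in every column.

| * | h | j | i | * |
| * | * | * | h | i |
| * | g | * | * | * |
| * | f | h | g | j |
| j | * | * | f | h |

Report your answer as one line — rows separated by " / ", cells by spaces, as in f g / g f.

f h j i g / g j f h i / h g i j f / i f h g j / j i g f h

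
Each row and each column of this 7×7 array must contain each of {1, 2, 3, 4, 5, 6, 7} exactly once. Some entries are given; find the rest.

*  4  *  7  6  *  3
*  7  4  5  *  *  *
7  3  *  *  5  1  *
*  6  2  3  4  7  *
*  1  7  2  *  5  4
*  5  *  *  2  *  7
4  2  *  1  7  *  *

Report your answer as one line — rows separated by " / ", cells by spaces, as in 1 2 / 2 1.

1 4 5 7 6 2 3 / 2 7 4 5 1 3 6 / 7 3 6 4 5 1 2 / 5 6 2 3 4 7 1 / 6 1 7 2 3 5 4 / 3 5 1 6 2 4 7 / 4 2 3 1 7 6 5

(r1,c6) = 2
(r3,c3) = 6
(r3,c4) = 4
(r3,c7) = 2
(r5,c5) = 3
(r6,c4) = 6
(r2,c5) = 1
(r2,c7) = 6
(r5,c1) = 6
(r7,c7) = 5
(r2,c6) = 3
(r4,c7) = 1
(r6,c6) = 4
(r7,c3) = 3
(r7,c6) = 6
(r2,c1) = 2
(r4,c1) = 5
(r6,c3) = 1
(r1,c1) = 1
(r1,c3) = 5
(r6,c1) = 3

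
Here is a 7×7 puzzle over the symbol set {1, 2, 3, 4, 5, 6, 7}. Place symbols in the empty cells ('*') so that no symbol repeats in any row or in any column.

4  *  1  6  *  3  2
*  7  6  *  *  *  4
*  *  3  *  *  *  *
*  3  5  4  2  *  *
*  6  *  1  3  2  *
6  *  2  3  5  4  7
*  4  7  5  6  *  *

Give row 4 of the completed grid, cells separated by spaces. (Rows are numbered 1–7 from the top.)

Cell (r1,c2): row 1 has {1,2,3,4,6}; column 2 has {3,4,6,7} → 5.
Cell (r1,c5): row 1 has {1,2,3,4,5,6}; column 5 has {2,3,5,6} → 7.
Cell (r2,c4): row 2 has {4,6,7}; column 4 has {1,3,4,5,6} → 2.
Cell (r2,c5): row 2 has {2,4,6,7}; column 5 has {2,3,5,6,7} → 1.
Cell (r2,c6): row 2 has {1,2,4,6,7}; column 6 has {2,3,4} → 5.
Cell (r3,c4): row 3 has {3}; column 4 has {1,2,3,4,5,6} → 7.
Cell (r3,c5): row 3 has {3,7}; column 5 has {1,2,3,5,6,7} → 4.
Cell (r5,c3): row 5 has {1,2,3,6}; column 3 has {1,2,3,5,6,7} → 4.
Cell (r5,c7): row 5 has {1,2,3,4,6}; column 7 has {2,4,7} → 5.
Cell (r6,c2): row 6 has {2,3,4,5,6,7}; column 2 has {3,4,5,6,7} → 1.
Cell (r7,c6): row 7 has {4,5,6,7}; column 6 has {2,3,4,5} → 1.
Cell (r7,c7): row 7 has {1,4,5,6,7}; column 7 has {2,4,5,7} → 3.
Cell (r2,c1): row 2 has {1,2,4,5,6,7}; column 1 has {4,6} → 3.
Cell (r3,c2): row 3 has {3,4,7}; column 2 has {1,3,4,5,6,7} → 2.
Cell (r3,c6): row 3 has {2,3,4,7}; column 6 has {1,2,3,4,5} → 6.
Cell (r3,c7): row 3 has {2,3,4,6,7}; column 7 has {2,3,4,5,7} → 1.
Cell (r4,c6): row 4 has {2,3,4,5}; column 6 has {1,2,3,4,5,6} → 7.
Cell (r4,c7): row 4 has {2,3,4,5,7}; column 7 has {1,2,3,4,5,7} → 6.
Cell (r5,c1): row 5 has {1,2,3,4,5,6}; column 1 has {3,4,6} → 7.
Cell (r7,c1): row 7 has {1,3,4,5,6,7}; column 1 has {3,4,6,7} → 2.
Cell (r3,c1): row 3 has {1,2,3,4,6,7}; column 1 has {2,3,4,6,7} → 5.
Cell (r4,c1): row 4 has {2,3,4,5,6,7}; column 1 has {2,3,4,5,6,7} → 1.

1 3 5 4 2 7 6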